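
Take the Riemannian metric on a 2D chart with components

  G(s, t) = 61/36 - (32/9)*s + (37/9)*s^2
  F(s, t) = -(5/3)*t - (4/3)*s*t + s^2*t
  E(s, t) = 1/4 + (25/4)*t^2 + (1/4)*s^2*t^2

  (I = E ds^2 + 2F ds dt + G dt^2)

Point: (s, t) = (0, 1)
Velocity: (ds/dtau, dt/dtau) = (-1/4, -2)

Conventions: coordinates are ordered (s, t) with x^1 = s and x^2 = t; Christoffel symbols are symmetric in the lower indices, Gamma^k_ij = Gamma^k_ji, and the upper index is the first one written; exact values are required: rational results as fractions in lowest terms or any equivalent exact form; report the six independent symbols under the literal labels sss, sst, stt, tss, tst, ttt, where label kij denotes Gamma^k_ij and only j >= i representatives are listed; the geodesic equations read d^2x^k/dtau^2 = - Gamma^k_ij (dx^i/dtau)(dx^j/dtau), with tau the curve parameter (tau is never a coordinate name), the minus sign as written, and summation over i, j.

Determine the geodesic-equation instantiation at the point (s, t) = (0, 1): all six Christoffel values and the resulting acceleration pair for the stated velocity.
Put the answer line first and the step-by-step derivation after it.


Answer: Gamma_sss = -910/593, Gamma_sst = 3295/3558, Gamma_stt = 122/5337, Gamma_tss = -3549/593, Gamma_tst = -82/593, Gamma_ttt = 40/1779; accelerations (d^2s/dtau^2, d^2t/dtau^2) = (-39349/42696, 12023/28464)

E = 13/2, F = -5/3, G = 61/36 at the point
E_s = 0, E_t = 25/2, F_s = -4/3, F_t = -5/3, G_s = -32/9, G_t = 0
EG - F^2 = 593/72;  g^inv = (72/593) * [[61/36, 5/3], [5/3, 13/2]]
first-kind symbols [ij,l] = (1/2)(d_i g_jl + d_j g_il - d_l g_ij): [ss,s] = E_s/2 = 0, [ss,t] = F_s - E_t/2 = -91/12, [st,s] = E_t/2 = 25/4, [st,t] = G_s/2 = -16/9, [tt,s] = F_t - G_s/2 = 1/9, [tt,t] = G_t/2 = 0
Gamma^s_ij = (G*[ij,s] - F*[ij,t])/(EG - F^2), Gamma^t_ij = (E*[ij,t] - F*[ij,s])/(EG - F^2)
Gamma_sss = -910/593, Gamma_sst = 3295/3558, Gamma_stt = 122/5337, Gamma_tss = -3549/593, Gamma_tst = -82/593, Gamma_ttt = 40/1779
d^2s/dtau^2 = -(Gamma_sss*(-1/4)^2 + 2*Gamma_sst*(-1/4)*(-2) + Gamma_stt*(-2)^2) = -39349/42696
d^2t/dtau^2 = -(Gamma_tss*(-1/4)^2 + 2*Gamma_tst*(-1/4)*(-2) + Gamma_ttt*(-2)^2) = 12023/28464


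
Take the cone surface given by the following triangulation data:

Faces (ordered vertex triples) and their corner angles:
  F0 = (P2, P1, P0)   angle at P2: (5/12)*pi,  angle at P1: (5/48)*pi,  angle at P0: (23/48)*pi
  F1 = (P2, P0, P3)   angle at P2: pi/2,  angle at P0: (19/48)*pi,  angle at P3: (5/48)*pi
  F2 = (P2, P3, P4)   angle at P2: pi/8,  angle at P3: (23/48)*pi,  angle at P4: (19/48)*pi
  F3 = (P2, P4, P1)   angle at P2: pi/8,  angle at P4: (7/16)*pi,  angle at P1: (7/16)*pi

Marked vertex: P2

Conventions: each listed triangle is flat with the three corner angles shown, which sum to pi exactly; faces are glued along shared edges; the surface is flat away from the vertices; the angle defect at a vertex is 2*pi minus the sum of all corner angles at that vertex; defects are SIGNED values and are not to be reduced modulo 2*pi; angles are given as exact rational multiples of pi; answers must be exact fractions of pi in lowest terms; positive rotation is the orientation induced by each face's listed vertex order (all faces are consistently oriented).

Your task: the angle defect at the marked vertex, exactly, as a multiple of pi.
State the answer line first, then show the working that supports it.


Answer: defect(P2) = (5/6)*pi

Sum of corner angles at P2: (7/6)*pi
defect = 2*pi - (7/6)*pi


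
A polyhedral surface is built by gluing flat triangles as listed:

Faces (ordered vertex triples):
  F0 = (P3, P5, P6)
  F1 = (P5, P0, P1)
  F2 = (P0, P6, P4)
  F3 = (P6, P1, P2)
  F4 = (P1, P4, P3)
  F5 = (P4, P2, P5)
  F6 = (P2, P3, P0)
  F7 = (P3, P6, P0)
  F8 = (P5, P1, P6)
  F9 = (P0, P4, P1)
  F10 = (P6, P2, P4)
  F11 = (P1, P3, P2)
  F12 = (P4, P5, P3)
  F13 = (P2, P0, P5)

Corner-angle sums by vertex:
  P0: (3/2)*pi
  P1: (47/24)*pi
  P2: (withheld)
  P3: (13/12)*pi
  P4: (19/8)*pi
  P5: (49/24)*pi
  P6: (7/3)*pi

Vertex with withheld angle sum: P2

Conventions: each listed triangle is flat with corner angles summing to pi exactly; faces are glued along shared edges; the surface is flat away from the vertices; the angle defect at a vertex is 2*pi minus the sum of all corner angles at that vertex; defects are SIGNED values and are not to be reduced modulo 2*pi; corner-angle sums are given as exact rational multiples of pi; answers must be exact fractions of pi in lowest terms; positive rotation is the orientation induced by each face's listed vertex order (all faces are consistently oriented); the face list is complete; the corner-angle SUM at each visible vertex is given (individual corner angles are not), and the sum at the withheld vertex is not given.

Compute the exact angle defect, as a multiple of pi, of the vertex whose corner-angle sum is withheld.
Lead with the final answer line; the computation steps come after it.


Answer: defect(P2) = (-17/24)*pi

V = 7, E = 21, F = 14; chi = V - E + F = 0
Gauss-Bonnet: total defect = 2*pi*chi = 0; visible defects sum to (17/24)*pi


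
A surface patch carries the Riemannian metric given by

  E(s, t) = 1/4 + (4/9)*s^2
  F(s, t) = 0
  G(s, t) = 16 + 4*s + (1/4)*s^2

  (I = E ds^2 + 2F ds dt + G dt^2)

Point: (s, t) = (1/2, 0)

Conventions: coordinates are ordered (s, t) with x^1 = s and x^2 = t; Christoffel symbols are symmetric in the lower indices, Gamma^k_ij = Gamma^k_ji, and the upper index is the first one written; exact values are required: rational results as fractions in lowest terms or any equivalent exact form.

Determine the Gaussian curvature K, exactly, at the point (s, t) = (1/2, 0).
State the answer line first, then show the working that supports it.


Answer: K = 576/2873

E = 13/36, F = 0, G = 289/16, EG - F^2 = 3757/576 at the point
E_s = 4/9, E_t = 0, F_s = 0, F_t = 0, G_s = 17/4, G_t = 0
E_tt = 0, F_st = 0, G_ss = 1/2
Compute both Brioschi determinants and normalise by (EG - F^2)^2.
M1 = [[-E_tt/2 + F_st - G_ss/2, E_s/2, F_s - E_t/2], [F_t - G_s/2, E, F], [G_t/2, F, G]] = [[-1/4, 2/9, 0], [-17/8, 13/36, 0], [0, 0, 289/16]]; det M1 = 15895/2304
M2 = [[0, E_t/2, G_s/2], [E_t/2, E, F], [G_s/2, F, G]] = [[0, 0, 17/8], [0, 13/36, 0], [17/8, 0, 289/16]]; det M2 = -3757/2304
det M1 - det M2 = 4913/576; K = 4913/576 / (3757/576)^2 = 576/2873


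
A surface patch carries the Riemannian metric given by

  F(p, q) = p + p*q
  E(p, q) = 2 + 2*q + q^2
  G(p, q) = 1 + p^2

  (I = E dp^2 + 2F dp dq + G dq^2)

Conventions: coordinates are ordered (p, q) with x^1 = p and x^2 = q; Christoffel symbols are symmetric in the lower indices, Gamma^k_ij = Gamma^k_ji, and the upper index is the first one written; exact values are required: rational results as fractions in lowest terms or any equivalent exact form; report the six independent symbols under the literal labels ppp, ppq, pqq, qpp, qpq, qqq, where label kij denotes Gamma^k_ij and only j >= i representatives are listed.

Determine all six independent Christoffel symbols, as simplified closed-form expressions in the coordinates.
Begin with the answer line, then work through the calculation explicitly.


Answer: Gamma_ppp = 0, Gamma_ppq = (q + 1)/(p^2 + q^2 + 2*q + 2), Gamma_pqq = 0, Gamma_qpp = 0, Gamma_qpq = p/(p^2 + q^2 + 2*q + 2), Gamma_qqq = 0

E = 2 + 2*q + q^2; F = p + p*q; G = 1 + p^2
Gamma^k_ij = (1/2) g^{kl} (d_i g_jl + d_j g_il - d_l g_ij), with g^inv = (1/(EG-F^2)) [[G, -F], [-F, E]]
first partials: E_p = 0, E_q = 2 + 2*q, F_p = 1 + q, F_q = p, G_p = 2*p, G_q = 0
D = EG - F^2 = 2 + 2*q + q^2 + p^2
expanded: Gamma^p_pp = (G E_p - 2F F_p + F E_q)/(2D), Gamma^p_pq = (G E_q - F G_p)/(2D), Gamma^p_qq = (2G F_q - G G_p - F G_q)/(2D), Gamma^q_pp = (2E F_p - E E_q - F E_p)/(2D), Gamma^q_pq = (E G_p - F E_q)/(2D), Gamma^q_qq = (E G_q - 2F F_q + F G_p)/(2D); substitute and cancel common factors


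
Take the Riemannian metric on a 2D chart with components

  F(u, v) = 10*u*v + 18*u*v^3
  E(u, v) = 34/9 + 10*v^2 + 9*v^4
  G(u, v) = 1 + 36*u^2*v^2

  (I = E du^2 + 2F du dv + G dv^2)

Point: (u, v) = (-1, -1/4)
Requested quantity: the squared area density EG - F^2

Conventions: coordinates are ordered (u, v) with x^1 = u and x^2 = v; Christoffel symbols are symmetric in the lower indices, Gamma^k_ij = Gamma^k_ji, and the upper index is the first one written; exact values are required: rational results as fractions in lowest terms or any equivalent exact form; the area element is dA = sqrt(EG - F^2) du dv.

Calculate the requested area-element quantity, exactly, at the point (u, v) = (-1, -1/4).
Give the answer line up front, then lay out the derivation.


Answer: EG - F^2 = 15409/2304

E = 10225/2304, F = 89/32, G = 13/4; EG - F^2 = 15409/2304


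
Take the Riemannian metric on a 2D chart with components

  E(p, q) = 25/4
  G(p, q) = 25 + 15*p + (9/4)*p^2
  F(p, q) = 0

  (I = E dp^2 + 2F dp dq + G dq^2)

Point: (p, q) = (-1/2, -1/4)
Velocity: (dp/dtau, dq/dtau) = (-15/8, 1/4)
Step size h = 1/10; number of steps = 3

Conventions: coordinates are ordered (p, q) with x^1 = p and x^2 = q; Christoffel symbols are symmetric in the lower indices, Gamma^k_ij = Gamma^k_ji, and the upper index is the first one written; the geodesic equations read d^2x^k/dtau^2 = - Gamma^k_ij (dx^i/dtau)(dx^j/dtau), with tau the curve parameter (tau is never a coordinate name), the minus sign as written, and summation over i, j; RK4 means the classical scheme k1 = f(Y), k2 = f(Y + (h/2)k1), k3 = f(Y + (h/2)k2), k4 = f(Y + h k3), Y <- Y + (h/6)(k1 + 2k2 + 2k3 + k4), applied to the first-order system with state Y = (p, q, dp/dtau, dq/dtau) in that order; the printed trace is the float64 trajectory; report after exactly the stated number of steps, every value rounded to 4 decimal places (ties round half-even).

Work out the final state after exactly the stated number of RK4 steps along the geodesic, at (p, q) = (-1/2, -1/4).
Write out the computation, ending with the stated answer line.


f(Y) = (dp/dtau, dq/dtau, -Gamma^p_ij Y'^i Y'^j, -Gamma^q_ij Y'^i Y'^j) with the Gammas evaluated at the stage position; h = 0.100000; intermediate values shown to 6 dp
step 0: p = -0.5000, q = -0.2500, dp/dtau = -1.8750, dq/dtau = 0.2500
step 1:
  k1: at (p, q) = (-0.500000, -0.250000), (dp/dtau, dq/dtau) = (-1.875000, 0.250000); Gamma_ppp = 0.000000, Gamma_ppq = 0.000000, Gamma_pqq = -1.020000, Gamma_qpp = 0.000000, Gamma_qpq = 0.352941, Gamma_qqq = 0.000000; k1 = (-1.875000, 0.250000, 0.063750, 0.330882)
  k2: at (p, q) = (-0.593750, -0.237500), (dp/dtau, dq/dtau) = (-1.871813, 0.266544); Gamma_ppp = 0.000000, Gamma_ppq = 0.000000, Gamma_pqq = -0.986250, Gamma_qpp = 0.000000, Gamma_qpq = 0.365019, Gamma_qqq = 0.000000; k2 = (-1.871813, 0.266544, 0.070069, 0.364231)
  k3: at (p, q) = (-0.593591, -0.236673), (dp/dtau, dq/dtau) = (-1.871497, 0.268212); Gamma_ppp = 0.000000, Gamma_ppq = 0.000000, Gamma_pqq = -0.986307, Gamma_qpp = 0.000000, Gamma_qpq = 0.364998, Gamma_qqq = 0.000000; k3 = (-1.871497, 0.268212, 0.070952, 0.366426)
  k4: at (p, q) = (-0.687150, -0.223179), (dp/dtau, dq/dtau) = (-1.867905, 0.286643); Gamma_ppp = 0.000000, Gamma_ppq = 0.000000, Gamma_pqq = -0.952626, Gamma_qpp = 0.000000, Gamma_qpq = 0.377903, Gamma_qqq = 0.000000; k4 = (-1.867905, 0.286643, 0.078272, 0.404674)
  Y <- Y + (h/6)(k1 + 2k2 + 2k3 + k4): p = -0.6872, q = -0.2232, dp/dtau = -1.8679, dq/dtau = 0.2866
step 2:
  k1: at (p, q) = (-0.687159, -0.223231), (dp/dtau, dq/dtau) = (-1.867932, 0.286615); Gamma_ppp = 0.000000, Gamma_ppq = 0.000000, Gamma_pqq = -0.952623, Gamma_qpp = 0.000000, Gamma_qpq = 0.377904, Gamma_qqq = 0.000000; k1 = (-1.867932, 0.286615, 0.078256, 0.404642)
  k2: at (p, q) = (-0.780555, -0.208900), (dp/dtau, dq/dtau) = (-1.864019, 0.306847); Gamma_ppp = 0.000000, Gamma_ppq = 0.000000, Gamma_pqq = -0.919000, Gamma_qpp = 0.000000, Gamma_qpq = 0.391730, Gamma_qqq = 0.000000; k2 = (-1.864019, 0.306847, 0.086528, 0.448114)
  k3: at (p, q) = (-0.780360, -0.207888), (dp/dtau, dq/dtau) = (-1.863606, 0.309020); Gamma_ppp = 0.000000, Gamma_ppq = 0.000000, Gamma_pqq = -0.919071, Gamma_qpp = 0.000000, Gamma_qpq = 0.391700, Gamma_qqq = 0.000000; k3 = (-1.863606, 0.309020, 0.087765, 0.451154)
  k4: at (p, q) = (-0.873519, -0.192329), (dp/dtau, dq/dtau) = (-1.859156, 0.331730); Gamma_ppp = 0.000000, Gamma_ppq = 0.000000, Gamma_pqq = -0.885533, Gamma_qpp = 0.000000, Gamma_qpq = 0.406535, Gamma_qqq = 0.000000; k4 = (-1.859156, 0.331730, 0.097448, 0.501451)
  Y <- Y + (h/6)(k1 + 2k2 + 2k3 + k4): p = -0.8735, q = -0.1924, dp/dtau = -1.8592, dq/dtau = 0.3317
step 3:
  k1: at (p, q) = (-0.873531, -0.192396), (dp/dtau, dq/dtau) = (-1.859194, 0.331692); Gamma_ppp = 0.000000, Gamma_ppq = 0.000000, Gamma_pqq = -0.885529, Gamma_qpp = 0.000000, Gamma_qpq = 0.406537, Gamma_qqq = 0.000000; k1 = (-1.859194, 0.331692, 0.097425, 0.501405)
  k2: at (p, q) = (-0.966491, -0.175812), (dp/dtau, dq/dtau) = (-1.854323, 0.356762); Gamma_ppp = 0.000000, Gamma_ppq = 0.000000, Gamma_pqq = -0.852063, Gamma_qpp = 0.000000, Gamma_qpq = 0.422504, Gamma_qqq = 0.000000; k2 = (-1.854323, 0.356762, 0.108450, 0.559016)
  k3: at (p, q) = (-0.966247, -0.174558), (dp/dtau, dq/dtau) = (-1.853772, 0.359642); Gamma_ppp = 0.000000, Gamma_ppq = 0.000000, Gamma_pqq = -0.852151, Gamma_qpp = 0.000000, Gamma_qpq = 0.422460, Gamma_qqq = 0.000000; k3 = (-1.853772, 0.359642, 0.110220, 0.563304)
  k4: at (p, q) = (-1.058908, -0.156432), (dp/dtau, dq/dtau) = (-1.848172, 0.388022); Gamma_ppp = 0.000000, Gamma_ppq = 0.000000, Gamma_pqq = -0.818793, Gamma_qpp = 0.000000, Gamma_qpq = 0.439672, Gamma_qqq = 0.000000; k4 = (-1.848172, 0.388022, 0.123278, 0.630605)
  Y <- Y + (h/6)(k1 + 2k2 + 2k3 + k4): p = -1.0589, q = -0.1565, dp/dtau = -1.8482, dq/dtau = 0.3880

Answer: p = -1.0589, q = -0.1565, dp/dtau = -1.8482, dq/dtau = 0.3880


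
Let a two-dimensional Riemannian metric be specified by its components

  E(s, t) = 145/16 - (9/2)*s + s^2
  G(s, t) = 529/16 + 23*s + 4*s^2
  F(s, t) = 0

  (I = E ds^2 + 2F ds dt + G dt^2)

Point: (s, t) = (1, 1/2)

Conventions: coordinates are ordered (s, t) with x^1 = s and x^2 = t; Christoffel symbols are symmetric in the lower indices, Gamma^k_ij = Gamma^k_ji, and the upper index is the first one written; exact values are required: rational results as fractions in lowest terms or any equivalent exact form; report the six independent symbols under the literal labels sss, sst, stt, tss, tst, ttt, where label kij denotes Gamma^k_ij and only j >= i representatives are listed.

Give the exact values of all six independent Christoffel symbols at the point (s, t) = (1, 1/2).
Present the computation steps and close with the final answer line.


E = 89/16, F = 0, G = 961/16 at the point
E_s = -5/2, E_t = 0, F_s = 0, F_t = 0, G_s = 31, G_t = 0
EG - F^2 = 85529/256;  g^inv = (256/85529) * [[961/16, 0], [0, 89/16]]
first-kind symbols [ij,l] = (1/2)(d_i g_jl + d_j g_il - d_l g_ij): [ss,s] = E_s/2 = -5/4, [ss,t] = F_s - E_t/2 = 0, [st,s] = E_t/2 = 0, [st,t] = G_s/2 = 31/2, [tt,s] = F_t - G_s/2 = -31/2, [tt,t] = G_t/2 = 0
Gamma^s_ij = (G*[ij,s] - F*[ij,t])/(EG - F^2), Gamma^t_ij = (E*[ij,t] - F*[ij,s])/(EG - F^2)

Answer: Gamma_sss = -20/89, Gamma_sst = 0, Gamma_stt = -248/89, Gamma_tss = 0, Gamma_tst = 8/31, Gamma_ttt = 0


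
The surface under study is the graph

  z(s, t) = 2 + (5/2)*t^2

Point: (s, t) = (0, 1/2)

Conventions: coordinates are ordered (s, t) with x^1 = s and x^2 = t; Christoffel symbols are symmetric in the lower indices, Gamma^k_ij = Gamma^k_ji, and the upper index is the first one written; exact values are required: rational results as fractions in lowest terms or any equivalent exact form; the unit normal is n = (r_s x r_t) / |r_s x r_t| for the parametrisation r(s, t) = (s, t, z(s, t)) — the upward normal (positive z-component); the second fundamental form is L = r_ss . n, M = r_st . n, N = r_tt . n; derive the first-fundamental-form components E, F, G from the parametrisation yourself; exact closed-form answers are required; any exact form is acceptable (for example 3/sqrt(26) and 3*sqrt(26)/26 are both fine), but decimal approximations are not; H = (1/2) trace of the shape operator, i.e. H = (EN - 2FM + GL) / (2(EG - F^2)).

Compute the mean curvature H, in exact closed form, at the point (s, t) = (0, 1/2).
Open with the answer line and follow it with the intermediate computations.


Answer: H = 20*sqrt(29)/841

z_s = 0, z_t = 5/2, z_ss = 0, z_st = 0, z_tt = 5
E = 1, F = 0, G = 29/4; answer radicand W^2 = 29/4
unnormalised second-form numerators: l = 0, m = 0, n = 5; L = l/sqrt(29/4), and similarly M = m/sqrt(W^2), N = n/sqrt(W^2)
H = (E*n - 2*F*m + G*l) / (2*(EG - F^2)*sqrt(W^2)); E*n - 2*F*m + G*l = 5, EG - F^2 = 29/4, so H = (10/29)/sqrt(29/4)


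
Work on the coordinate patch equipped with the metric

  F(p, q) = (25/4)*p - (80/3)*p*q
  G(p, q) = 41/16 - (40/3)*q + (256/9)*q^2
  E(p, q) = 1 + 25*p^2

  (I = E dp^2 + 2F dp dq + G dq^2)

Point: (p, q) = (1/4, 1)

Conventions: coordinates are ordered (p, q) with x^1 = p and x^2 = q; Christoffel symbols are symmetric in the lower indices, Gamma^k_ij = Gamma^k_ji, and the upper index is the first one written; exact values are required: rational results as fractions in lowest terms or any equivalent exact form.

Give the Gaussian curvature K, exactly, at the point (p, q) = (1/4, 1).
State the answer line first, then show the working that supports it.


Answer: K = -27648/383645

E = 41/16, F = -245/48, G = 2545/144, EG - F^2 = 1385/72 at the point
E_p = 25/2, E_q = 0, F_p = -245/12, F_q = -20/3, G_p = 0, G_q = 392/9
E_qq = 0, F_pq = -80/3, G_pp = 0
K follows from Brioschi's formula, (det M1 - det M2)/(EG - F^2)^2.
M1 = [[-E_qq/2 + F_pq - G_pp/2, E_p/2, F_p - E_q/2], [F_q - G_p/2, E, F], [G_q/2, F, G]] = [[-80/3, 25/4, -245/12], [-20/3, 41/16, -245/48], [196/9, -245/48, 2545/144]]; det M1 = -80/3
M2 = [[0, E_q/2, G_p/2], [E_q/2, E, F], [G_p/2, F, G]] = [[0, 0, 0], [0, 41/16, -245/48], [0, -245/48, 2545/144]]; det M2 = 0
det M1 - det M2 = -80/3; K = -80/3 / (1385/72)^2 = -27648/383645


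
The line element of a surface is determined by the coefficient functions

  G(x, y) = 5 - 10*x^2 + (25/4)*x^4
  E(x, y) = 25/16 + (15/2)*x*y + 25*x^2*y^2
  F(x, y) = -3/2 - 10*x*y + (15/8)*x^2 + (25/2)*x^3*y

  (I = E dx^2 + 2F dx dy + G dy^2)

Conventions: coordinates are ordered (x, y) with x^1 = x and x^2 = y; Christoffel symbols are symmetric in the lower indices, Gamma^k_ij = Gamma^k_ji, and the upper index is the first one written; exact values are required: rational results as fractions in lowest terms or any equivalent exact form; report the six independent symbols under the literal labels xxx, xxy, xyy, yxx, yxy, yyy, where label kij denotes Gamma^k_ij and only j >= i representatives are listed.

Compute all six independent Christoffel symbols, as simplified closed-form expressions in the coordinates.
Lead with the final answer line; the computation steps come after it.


Answer: Gamma_xxx = (400*x*y^2 + 60*y)/(100*x^4 + 400*x^2*y^2 - 160*x^2 + 120*x*y + 89), Gamma_xxy = (400*x^2*y + 60*x)/(100*x^4 + 400*x^2*y^2 - 160*x^2 + 120*x*y + 89), Gamma_xyy = 0, Gamma_yxx = (200*x^2*y - 160*y)/(100*x^4 + 400*x^2*y^2 - 160*x^2 + 120*x*y + 89), Gamma_yxy = (200*x^3 - 160*x)/(100*x^4 + 400*x^2*y^2 - 160*x^2 + 120*x*y + 89), Gamma_yyy = 0

E = 25/16 + (15/2)*x*y + 25*x^2*y^2; F = -3/2 - 10*x*y + (15/8)*x^2 + (25/2)*x^3*y; G = 5 - 10*x^2 + (25/4)*x^4
Gamma^k_ij = (1/2) g^{kl} (d_i g_jl + d_j g_il - d_l g_ij), with g^inv = (1/(EG-F^2)) [[G, -F], [-F, E]]
first partials: E_x = (15/2)*y + 50*x*y^2, E_y = (15/2)*x + 50*x^2*y, F_x = -10*y + (15/4)*x + (75/2)*x^2*y, F_y = -10*x + (25/2)*x^3, G_x = -20*x + 25*x^3, G_y = 0
D = EG - F^2 = 89/16 + (15/2)*x*y - 10*x^2 + 25*x^2*y^2 + (25/4)*x^4
expanded: Gamma^x_xx = (G E_x - 2F F_x + F E_y)/(2D), Gamma^x_xy = (G E_y - F G_x)/(2D), Gamma^x_yy = (2G F_y - G G_x - F G_y)/(2D), Gamma^y_xx = (2E F_x - E E_y - F E_x)/(2D), Gamma^y_xy = (E G_x - F E_y)/(2D), Gamma^y_yy = (E G_y - 2F F_y + F G_x)/(2D); substitute and cancel common factors


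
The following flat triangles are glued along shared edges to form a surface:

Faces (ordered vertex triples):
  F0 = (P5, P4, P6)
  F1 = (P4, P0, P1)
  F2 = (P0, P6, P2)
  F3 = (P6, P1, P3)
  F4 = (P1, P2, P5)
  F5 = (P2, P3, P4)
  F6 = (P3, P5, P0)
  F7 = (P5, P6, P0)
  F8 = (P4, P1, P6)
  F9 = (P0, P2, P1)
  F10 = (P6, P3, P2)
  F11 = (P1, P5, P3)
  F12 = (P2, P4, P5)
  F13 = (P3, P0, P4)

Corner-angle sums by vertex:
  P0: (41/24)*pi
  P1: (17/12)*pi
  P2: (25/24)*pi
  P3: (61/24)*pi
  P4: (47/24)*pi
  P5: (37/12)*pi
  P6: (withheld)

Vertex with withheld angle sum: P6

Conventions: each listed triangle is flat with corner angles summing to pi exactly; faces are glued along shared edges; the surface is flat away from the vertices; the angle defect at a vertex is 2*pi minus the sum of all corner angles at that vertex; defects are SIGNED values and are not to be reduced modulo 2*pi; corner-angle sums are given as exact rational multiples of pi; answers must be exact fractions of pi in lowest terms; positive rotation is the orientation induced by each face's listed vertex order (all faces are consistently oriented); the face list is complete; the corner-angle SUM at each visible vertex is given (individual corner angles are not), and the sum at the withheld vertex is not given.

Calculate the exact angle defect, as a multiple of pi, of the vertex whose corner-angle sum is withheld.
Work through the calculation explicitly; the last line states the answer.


V = 7, E = 21, F = 14; chi = V - E + F = 0
Gauss-Bonnet: total defect = 2*pi*chi = 0; visible defects sum to pi/4

Answer: defect(P6) = -pi/4


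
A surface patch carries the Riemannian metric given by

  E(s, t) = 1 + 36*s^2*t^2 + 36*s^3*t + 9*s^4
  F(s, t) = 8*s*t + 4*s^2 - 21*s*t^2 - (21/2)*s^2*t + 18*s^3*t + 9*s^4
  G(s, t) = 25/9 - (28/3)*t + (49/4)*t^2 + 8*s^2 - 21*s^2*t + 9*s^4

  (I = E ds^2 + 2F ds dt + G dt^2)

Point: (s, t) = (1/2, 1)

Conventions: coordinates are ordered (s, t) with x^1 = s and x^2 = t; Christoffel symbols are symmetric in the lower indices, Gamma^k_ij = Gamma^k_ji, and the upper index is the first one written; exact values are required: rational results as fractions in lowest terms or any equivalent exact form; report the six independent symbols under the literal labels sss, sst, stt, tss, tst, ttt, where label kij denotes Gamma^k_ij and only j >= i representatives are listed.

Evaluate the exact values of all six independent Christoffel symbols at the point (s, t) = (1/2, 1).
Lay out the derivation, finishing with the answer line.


E = 241/16, F = -85/16, G = 433/144 at the point
E_s = 135/2, E_t = 45/2, F_s = -3/2, F_t = -139/8, G_s = -17/2, G_t = 119/12
EG - F^2 = 1229/72;  g^inv = (72/1229) * [[433/144, 85/16], [85/16, 241/16]]
first-kind symbols [ij,l] = (1/2)(d_i g_jl + d_j g_il - d_l g_ij): [ss,s] = E_s/2 = 135/4, [ss,t] = F_s - E_t/2 = -51/4, [st,s] = E_t/2 = 45/4, [st,t] = G_s/2 = -17/4, [tt,s] = F_t - G_s/2 = -105/8, [tt,t] = G_t/2 = 119/24
Gamma^s_ij = (G*[ij,s] - F*[ij,t])/(EG - F^2), Gamma^t_ij = (E*[ij,t] - F*[ij,s])/(EG - F^2)

Answer: Gamma_sss = 2430/1229, Gamma_sst = 810/1229, Gamma_stt = -945/1229, Gamma_tss = -918/1229, Gamma_tst = -306/1229, Gamma_ttt = 357/1229


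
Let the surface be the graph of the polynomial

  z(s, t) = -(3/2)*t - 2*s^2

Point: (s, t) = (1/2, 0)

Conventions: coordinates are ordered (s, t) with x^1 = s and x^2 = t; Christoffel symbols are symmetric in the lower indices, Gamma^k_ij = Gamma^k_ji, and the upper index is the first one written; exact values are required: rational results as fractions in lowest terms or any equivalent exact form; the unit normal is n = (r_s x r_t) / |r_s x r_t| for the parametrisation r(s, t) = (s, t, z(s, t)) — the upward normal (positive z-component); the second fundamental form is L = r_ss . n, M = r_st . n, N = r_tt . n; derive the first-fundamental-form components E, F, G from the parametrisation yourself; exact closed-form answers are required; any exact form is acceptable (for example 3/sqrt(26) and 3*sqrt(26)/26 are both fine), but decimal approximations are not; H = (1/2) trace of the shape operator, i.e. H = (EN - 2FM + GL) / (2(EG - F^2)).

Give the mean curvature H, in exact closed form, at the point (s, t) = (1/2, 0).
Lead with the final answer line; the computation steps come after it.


Answer: H = -52*sqrt(29)/841

z_s = -2, z_t = -3/2, z_ss = -4, z_st = 0, z_tt = 0
E = 5, F = 3, G = 13/4; answer radicand W^2 = 29/4
unnormalised second-form numerators: l = -4, m = 0, n = 0; L = l/sqrt(29/4), and similarly M = m/sqrt(W^2), N = n/sqrt(W^2)
H = (E*n - 2*F*m + G*l) / (2*(EG - F^2)*sqrt(W^2)); E*n - 2*F*m + G*l = -13, EG - F^2 = 29/4, so H = (-26/29)/sqrt(29/4)


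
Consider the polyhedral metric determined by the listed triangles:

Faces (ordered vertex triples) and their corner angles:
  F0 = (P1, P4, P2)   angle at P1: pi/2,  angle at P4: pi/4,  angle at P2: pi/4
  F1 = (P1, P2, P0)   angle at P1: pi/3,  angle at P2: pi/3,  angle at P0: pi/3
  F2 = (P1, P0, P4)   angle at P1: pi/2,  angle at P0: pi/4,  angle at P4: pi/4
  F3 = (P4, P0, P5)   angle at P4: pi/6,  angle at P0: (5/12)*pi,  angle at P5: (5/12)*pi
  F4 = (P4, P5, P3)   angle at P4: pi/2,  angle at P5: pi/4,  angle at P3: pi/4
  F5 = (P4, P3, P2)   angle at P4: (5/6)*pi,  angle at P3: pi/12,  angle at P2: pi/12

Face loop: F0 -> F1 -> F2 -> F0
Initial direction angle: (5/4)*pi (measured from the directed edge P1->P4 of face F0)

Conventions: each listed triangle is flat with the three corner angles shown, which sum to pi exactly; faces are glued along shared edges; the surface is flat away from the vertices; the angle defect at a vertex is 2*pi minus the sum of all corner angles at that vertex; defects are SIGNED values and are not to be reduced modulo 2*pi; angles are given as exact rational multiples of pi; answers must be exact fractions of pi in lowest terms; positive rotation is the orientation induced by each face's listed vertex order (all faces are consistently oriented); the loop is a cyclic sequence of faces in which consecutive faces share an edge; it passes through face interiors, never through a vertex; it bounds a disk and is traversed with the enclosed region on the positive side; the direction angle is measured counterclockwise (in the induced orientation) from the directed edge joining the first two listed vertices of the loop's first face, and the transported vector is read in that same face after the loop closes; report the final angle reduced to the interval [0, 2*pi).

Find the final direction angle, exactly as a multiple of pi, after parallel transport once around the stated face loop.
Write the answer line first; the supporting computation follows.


Answer: final direction angle = (23/12)*pi

enclosed vertex P1: corner angles sum to (4/3)*pi, defect = 2*pi - (4/3)*pi = (2/3)*pi
holonomy = initial angle + sum of enclosed defects (mod 2*pi), positive in the induced orientation
final angle = (5/4)*pi + (2/3)*pi = (23/12)*pi (mod 2*pi)


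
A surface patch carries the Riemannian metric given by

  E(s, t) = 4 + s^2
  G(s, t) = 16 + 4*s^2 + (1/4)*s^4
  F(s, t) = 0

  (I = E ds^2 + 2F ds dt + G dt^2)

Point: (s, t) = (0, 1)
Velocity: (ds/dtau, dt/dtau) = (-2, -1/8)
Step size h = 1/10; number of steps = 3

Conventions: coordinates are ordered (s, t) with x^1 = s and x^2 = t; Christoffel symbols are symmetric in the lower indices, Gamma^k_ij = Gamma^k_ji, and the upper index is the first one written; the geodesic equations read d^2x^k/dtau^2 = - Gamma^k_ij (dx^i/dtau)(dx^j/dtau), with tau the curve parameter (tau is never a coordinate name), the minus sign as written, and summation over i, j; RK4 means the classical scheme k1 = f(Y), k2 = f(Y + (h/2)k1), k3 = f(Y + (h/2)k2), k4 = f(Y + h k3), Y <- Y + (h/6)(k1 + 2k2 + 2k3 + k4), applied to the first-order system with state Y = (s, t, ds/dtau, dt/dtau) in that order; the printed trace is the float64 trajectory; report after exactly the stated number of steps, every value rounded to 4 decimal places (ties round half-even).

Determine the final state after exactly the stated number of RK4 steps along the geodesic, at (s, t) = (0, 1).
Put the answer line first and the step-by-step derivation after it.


Answer: s = -0.5916, t = 0.9636, ds/dtau = -1.9191, dt/dtau = -0.1147

f(Y) = (ds/dtau, dt/dtau, -Gamma^s_ij Y'^i Y'^j, -Gamma^t_ij Y'^i Y'^j) with the Gammas evaluated at the stage position; h = 0.100000; intermediate values shown to 6 dp
step 0: s = 0.0000, t = 1.0000, ds/dtau = -2.0000, dt/dtau = -0.1250
step 1:
  k1: at (s, t) = (0.000000, 1.000000), (ds/dtau, dt/dtau) = (-2.000000, -0.125000); Gamma_sss = 0.000000, Gamma_sst = 0.000000, Gamma_stt = 0.000000, Gamma_tss = 0.000000, Gamma_tst = 0.000000, Gamma_ttt = 0.000000; k1 = (-2.000000, -0.125000, 0.000000, 0.000000)
  k2: at (s, t) = (-0.100000, 0.993750), (ds/dtau, dt/dtau) = (-2.000000, -0.125000); Gamma_sss = -0.024938, Gamma_sst = 0.000000, Gamma_stt = 0.099875, Gamma_tss = 0.000000, Gamma_tst = -0.024969, Gamma_ttt = 0.000000; k2 = (-2.000000, -0.125000, 0.098190, 0.012484)
  k3: at (s, t) = (-0.100000, 0.993750), (ds/dtau, dt/dtau) = (-1.995090, -0.124376); Gamma_sss = -0.024938, Gamma_sst = 0.000000, Gamma_stt = 0.099875, Gamma_tss = 0.000000, Gamma_tst = -0.024969, Gamma_ttt = 0.000000; k3 = (-1.995090, -0.124376, 0.097716, 0.012392)
  k4: at (s, t) = (-0.199509, 0.987562), (ds/dtau, dt/dtau) = (-1.990228, -0.123761); Gamma_sss = -0.049386, Gamma_sst = 0.000000, Gamma_stt = 0.198526, Gamma_tss = 0.000000, Gamma_tst = -0.049630, Gamma_ttt = 0.000000; k4 = (-1.990228, -0.123761, 0.192577, 0.024449)
  Y <- Y + (h/6)(k1 + 2k2 + 2k3 + k4): s = -0.1997, t = 0.9875, ds/dtau = -1.9903, dt/dtau = -0.1238
step 2:
  k1: at (s, t) = (-0.199673, 0.987541), (ds/dtau, dt/dtau) = (-1.990260, -0.123763); Gamma_sss = -0.049426, Gamma_sst = 0.000000, Gamma_stt = 0.198688, Gamma_tss = 0.000000, Gamma_tst = -0.049671, Gamma_ttt = 0.000000; k1 = (-1.990260, -0.123763, 0.192739, 0.024470)
  k2: at (s, t) = (-0.299186, 0.981353), (ds/dtau, dt/dtau) = (-1.980623, -0.122540); Gamma_sss = -0.073159, Gamma_sst = 0.000000, Gamma_stt = 0.295912, Gamma_tss = 0.000000, Gamma_tst = -0.073969, Gamma_ttt = 0.000000; k2 = (-1.980623, -0.122540, 0.282551, 0.035905)
  k3: at (s, t) = (-0.298705, 0.981414), (ds/dtau, dt/dtau) = (-1.976133, -0.121968); Gamma_sss = -0.073047, Gamma_sst = 0.000000, Gamma_stt = 0.295446, Gamma_tss = 0.000000, Gamma_tst = -0.073852, Gamma_ttt = 0.000000; k3 = (-1.976133, -0.121968, 0.280860, 0.035601)
  k4: at (s, t) = (-0.397287, 0.975345), (ds/dtau, dt/dtau) = (-1.962174, -0.120203); Gamma_sss = -0.095551, Gamma_sst = 0.000000, Gamma_stt = 0.389746, Gamma_tss = 0.000000, Gamma_tst = -0.097400, Gamma_ttt = 0.000000; k4 = (-1.962174, -0.120203, 0.362253, 0.045945)
  Y <- Y + (h/6)(k1 + 2k2 + 2k3 + k4): s = -0.3974, t = 0.9753, ds/dtau = -1.9622, dt/dtau = -0.1202
step 3:
  k1: at (s, t) = (-0.397439, 0.975325), (ds/dtau, dt/dtau) = (-1.962230, -0.120206); Gamma_sss = -0.095585, Gamma_sst = 0.000000, Gamma_stt = 0.389890, Gamma_tss = 0.000000, Gamma_tst = -0.097436, Gamma_ttt = 0.000000; k1 = (-1.962230, -0.120206, 0.362402, 0.045965)
  k2: at (s, t) = (-0.495551, 0.969315), (ds/dtau, dt/dtau) = (-1.944110, -0.117908); Gamma_sss = -0.116722, Gamma_sst = 0.000000, Gamma_stt = 0.481219, Gamma_tss = 0.000000, Gamma_tst = -0.120198, Gamma_ttt = 0.000000; k2 = (-1.944110, -0.117908, 0.434467, 0.055105)
  k3: at (s, t) = (-0.494645, 0.969430), (ds/dtau, dt/dtau) = (-1.940507, -0.117451); Gamma_sss = -0.116533, Gamma_sst = 0.000000, Gamma_stt = 0.480388, Gamma_tss = 0.000000, Gamma_tst = -0.119991, Gamma_ttt = 0.000000; k3 = (-1.940507, -0.117451, 0.432186, 0.054695)
  k4: at (s, t) = (-0.591490, 0.963580), (ds/dtau, dt/dtau) = (-1.919011, -0.114737); Gamma_sss = -0.135979, Gamma_sst = 0.000000, Gamma_stt = 0.567703, Gamma_tss = 0.000000, Gamma_tst = -0.141677, Gamma_ttt = 0.000000; k4 = (-1.919011, -0.114737, 0.493284, 0.062389)
  Y <- Y + (h/6)(k1 + 2k2 + 2k3 + k4): s = -0.5916, t = 0.9636, ds/dtau = -1.9191, dt/dtau = -0.1147


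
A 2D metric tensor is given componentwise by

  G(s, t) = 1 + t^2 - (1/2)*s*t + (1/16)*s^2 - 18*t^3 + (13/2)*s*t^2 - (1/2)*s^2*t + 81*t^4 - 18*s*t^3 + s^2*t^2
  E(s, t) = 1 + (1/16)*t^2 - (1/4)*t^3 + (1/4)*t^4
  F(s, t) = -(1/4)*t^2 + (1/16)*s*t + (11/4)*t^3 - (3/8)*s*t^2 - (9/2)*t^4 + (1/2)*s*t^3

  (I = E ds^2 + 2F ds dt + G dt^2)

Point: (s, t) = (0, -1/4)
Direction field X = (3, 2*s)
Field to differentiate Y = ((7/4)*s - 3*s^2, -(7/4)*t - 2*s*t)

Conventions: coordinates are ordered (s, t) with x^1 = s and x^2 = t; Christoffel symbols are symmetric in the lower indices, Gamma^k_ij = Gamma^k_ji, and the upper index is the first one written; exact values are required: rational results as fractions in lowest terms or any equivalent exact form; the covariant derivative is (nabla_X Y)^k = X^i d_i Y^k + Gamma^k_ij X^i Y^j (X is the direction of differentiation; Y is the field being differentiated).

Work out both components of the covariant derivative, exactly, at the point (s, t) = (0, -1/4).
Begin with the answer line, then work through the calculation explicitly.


Answer: (nabla_X Y)^s = 35637/6836, (nabla_X Y)^t = 6219/3418

E = 1033/1024, F = -39/512, G = 425/256 at the point
E_s = 0, E_t = -3/32, F_s = -3/64, F_t = 59/64, G_s = 13/16, G_t = -143/16
EG - F^2 = 1709/1024;  g^inv = (1024/1709) * [[425/256, 39/512], [39/512, 1033/1024]]
first-kind symbols [ij,l] = (1/2)(d_i g_jl + d_j g_il - d_l g_ij): [ss,s] = E_s/2 = 0, [ss,t] = F_s - E_t/2 = 0, [st,s] = E_t/2 = -3/64, [st,t] = G_s/2 = 13/32, [tt,s] = F_t - G_s/2 = 33/64, [tt,t] = G_t/2 = -143/32
Gamma^s_ij = (G*[ij,s] - F*[ij,t])/(EG - F^2), Gamma^t_ij = (E*[ij,t] - F*[ij,s])/(EG - F^2)
Gamma_sss = 0, Gamma_sst = -48/1709, Gamma_stt = 528/1709, Gamma_tss = 0, Gamma_tst = 416/1709, Gamma_ttt = -4576/1709
X = (3, 0), Y = (0, 7/16) at the point


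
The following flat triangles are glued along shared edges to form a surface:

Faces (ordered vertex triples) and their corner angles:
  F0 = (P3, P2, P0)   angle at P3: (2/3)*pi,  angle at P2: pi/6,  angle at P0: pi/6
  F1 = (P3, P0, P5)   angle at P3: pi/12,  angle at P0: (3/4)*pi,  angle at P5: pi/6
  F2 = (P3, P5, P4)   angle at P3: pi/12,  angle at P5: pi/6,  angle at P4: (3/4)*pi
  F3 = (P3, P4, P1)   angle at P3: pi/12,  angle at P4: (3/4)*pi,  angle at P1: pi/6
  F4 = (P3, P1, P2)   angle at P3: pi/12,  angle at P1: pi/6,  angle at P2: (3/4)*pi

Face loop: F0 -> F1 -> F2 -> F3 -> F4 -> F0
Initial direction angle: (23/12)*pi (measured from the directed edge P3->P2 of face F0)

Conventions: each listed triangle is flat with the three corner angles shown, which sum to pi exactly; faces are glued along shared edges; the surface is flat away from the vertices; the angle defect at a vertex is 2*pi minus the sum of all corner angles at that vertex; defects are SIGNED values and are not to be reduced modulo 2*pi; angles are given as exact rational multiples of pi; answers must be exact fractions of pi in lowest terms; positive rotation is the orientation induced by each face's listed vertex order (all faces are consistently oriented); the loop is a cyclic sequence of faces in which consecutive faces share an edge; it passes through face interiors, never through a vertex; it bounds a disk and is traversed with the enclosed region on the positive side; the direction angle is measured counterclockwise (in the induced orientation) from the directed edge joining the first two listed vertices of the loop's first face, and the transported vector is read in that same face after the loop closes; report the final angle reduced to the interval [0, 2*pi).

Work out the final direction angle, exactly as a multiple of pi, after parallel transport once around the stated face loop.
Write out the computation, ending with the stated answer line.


enclosed vertex P3: corner angles sum to pi, defect = 2*pi - pi = pi
the final direction is the initial angle plus the enclosed defects, taken mod 2*pi in the induced orientation
final angle = (23/12)*pi + pi = (11/12)*pi (mod 2*pi)

Answer: final direction angle = (11/12)*pi


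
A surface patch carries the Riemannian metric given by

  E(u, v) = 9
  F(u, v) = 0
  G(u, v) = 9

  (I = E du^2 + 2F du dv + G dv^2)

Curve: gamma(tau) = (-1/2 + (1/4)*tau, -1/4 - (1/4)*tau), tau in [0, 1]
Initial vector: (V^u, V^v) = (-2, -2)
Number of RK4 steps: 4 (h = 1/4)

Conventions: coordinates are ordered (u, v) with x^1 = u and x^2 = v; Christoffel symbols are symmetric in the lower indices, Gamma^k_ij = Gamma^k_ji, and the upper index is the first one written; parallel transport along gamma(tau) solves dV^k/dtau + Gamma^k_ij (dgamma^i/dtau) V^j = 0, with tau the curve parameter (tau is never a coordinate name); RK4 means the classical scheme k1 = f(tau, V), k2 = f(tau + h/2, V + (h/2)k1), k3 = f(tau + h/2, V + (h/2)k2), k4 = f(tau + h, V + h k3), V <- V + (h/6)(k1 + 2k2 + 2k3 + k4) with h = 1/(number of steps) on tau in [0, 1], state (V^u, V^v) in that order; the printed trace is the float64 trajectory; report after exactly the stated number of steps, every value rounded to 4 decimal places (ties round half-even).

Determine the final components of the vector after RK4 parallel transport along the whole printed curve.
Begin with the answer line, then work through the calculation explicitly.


Answer: V^u = -2.0000, V^v = -2.0000

gamma'(tau) = (1/4, -1/4); f(tau, V)^k = -Gamma^k_ij(gamma(tau)) gamma'^i(tau) V^j; h = 1/4; intermediate values shown to 6 dp
curve data and Christoffel symbols at the stage parameters:
  tau = 0.000000: gamma = (-0.500000, -0.250000), gamma' = (0.250000, -0.250000); Gamma_uuu = 0.000000, Gamma_uuv = 0.000000, Gamma_uvv = 0.000000, Gamma_vuu = 0.000000, Gamma_vuv = 0.000000, Gamma_vvv = 0.000000
  tau = 0.125000: gamma = (-0.468750, -0.281250), gamma' = (0.250000, -0.250000); Gamma_uuu = 0.000000, Gamma_uuv = 0.000000, Gamma_uvv = 0.000000, Gamma_vuu = 0.000000, Gamma_vuv = 0.000000, Gamma_vvv = 0.000000
  tau = 0.250000: gamma = (-0.437500, -0.312500), gamma' = (0.250000, -0.250000); Gamma_uuu = 0.000000, Gamma_uuv = 0.000000, Gamma_uvv = 0.000000, Gamma_vuu = 0.000000, Gamma_vuv = 0.000000, Gamma_vvv = 0.000000
  tau = 0.375000: gamma = (-0.406250, -0.343750), gamma' = (0.250000, -0.250000); Gamma_uuu = 0.000000, Gamma_uuv = 0.000000, Gamma_uvv = 0.000000, Gamma_vuu = 0.000000, Gamma_vuv = 0.000000, Gamma_vvv = 0.000000
  tau = 0.500000: gamma = (-0.375000, -0.375000), gamma' = (0.250000, -0.250000); Gamma_uuu = 0.000000, Gamma_uuv = 0.000000, Gamma_uvv = 0.000000, Gamma_vuu = 0.000000, Gamma_vuv = 0.000000, Gamma_vvv = 0.000000
  tau = 0.625000: gamma = (-0.343750, -0.406250), gamma' = (0.250000, -0.250000); Gamma_uuu = 0.000000, Gamma_uuv = 0.000000, Gamma_uvv = 0.000000, Gamma_vuu = 0.000000, Gamma_vuv = 0.000000, Gamma_vvv = 0.000000
  tau = 0.750000: gamma = (-0.312500, -0.437500), gamma' = (0.250000, -0.250000); Gamma_uuu = 0.000000, Gamma_uuv = 0.000000, Gamma_uvv = 0.000000, Gamma_vuu = 0.000000, Gamma_vuv = 0.000000, Gamma_vvv = 0.000000
  tau = 0.875000: gamma = (-0.281250, -0.468750), gamma' = (0.250000, -0.250000); Gamma_uuu = 0.000000, Gamma_uuv = 0.000000, Gamma_uvv = 0.000000, Gamma_vuu = 0.000000, Gamma_vuv = 0.000000, Gamma_vvv = 0.000000
  tau = 1.000000: gamma = (-0.250000, -0.500000), gamma' = (0.250000, -0.250000); Gamma_uuu = 0.000000, Gamma_uuv = 0.000000, Gamma_uvv = 0.000000, Gamma_vuu = 0.000000, Gamma_vuv = 0.000000, Gamma_vvv = 0.000000
step 0: V^u = -2.0000, V^v = -2.0000
step 1: k1 = (0.000000, 0.000000), k2 = (0.000000, 0.000000), k3 = (0.000000, 0.000000), k4 = (0.000000, 0.000000); V <- V + (h/6)(k1 + 2k2 + 2k3 + k4): V^u = -2.0000, V^v = -2.0000
step 2: k1 = (0.000000, 0.000000), k2 = (0.000000, 0.000000), k3 = (0.000000, 0.000000), k4 = (0.000000, 0.000000); V <- V + (h/6)(k1 + 2k2 + 2k3 + k4): V^u = -2.0000, V^v = -2.0000
step 3: k1 = (0.000000, 0.000000), k2 = (0.000000, 0.000000), k3 = (0.000000, 0.000000), k4 = (0.000000, 0.000000); V <- V + (h/6)(k1 + 2k2 + 2k3 + k4): V^u = -2.0000, V^v = -2.0000
step 4: k1 = (0.000000, 0.000000), k2 = (0.000000, 0.000000), k3 = (0.000000, 0.000000), k4 = (0.000000, 0.000000); V <- V + (h/6)(k1 + 2k2 + 2k3 + k4): V^u = -2.0000, V^v = -2.0000


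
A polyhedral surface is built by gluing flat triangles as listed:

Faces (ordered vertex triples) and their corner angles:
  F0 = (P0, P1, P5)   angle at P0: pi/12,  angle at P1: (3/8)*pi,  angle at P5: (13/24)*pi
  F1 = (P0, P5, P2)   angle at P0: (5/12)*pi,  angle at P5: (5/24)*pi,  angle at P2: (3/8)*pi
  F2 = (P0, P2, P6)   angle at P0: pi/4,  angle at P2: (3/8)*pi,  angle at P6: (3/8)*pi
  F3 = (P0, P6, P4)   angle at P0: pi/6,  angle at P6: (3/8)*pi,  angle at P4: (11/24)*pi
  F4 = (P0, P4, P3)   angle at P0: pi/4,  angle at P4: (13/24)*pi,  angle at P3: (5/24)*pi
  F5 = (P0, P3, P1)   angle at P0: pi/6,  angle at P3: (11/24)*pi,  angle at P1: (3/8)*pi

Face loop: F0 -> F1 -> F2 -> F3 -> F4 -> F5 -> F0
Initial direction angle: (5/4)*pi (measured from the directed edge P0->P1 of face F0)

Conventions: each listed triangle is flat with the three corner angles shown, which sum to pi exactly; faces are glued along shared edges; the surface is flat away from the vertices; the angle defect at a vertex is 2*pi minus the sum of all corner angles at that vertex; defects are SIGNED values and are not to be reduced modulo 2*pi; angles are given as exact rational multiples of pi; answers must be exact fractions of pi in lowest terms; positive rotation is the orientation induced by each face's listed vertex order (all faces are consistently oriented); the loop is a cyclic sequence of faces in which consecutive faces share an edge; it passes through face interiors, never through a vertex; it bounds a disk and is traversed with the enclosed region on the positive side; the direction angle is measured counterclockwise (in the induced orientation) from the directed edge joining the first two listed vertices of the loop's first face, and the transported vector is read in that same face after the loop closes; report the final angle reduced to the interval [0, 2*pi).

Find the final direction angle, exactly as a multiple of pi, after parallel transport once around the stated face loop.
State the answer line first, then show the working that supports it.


Answer: final direction angle = (23/12)*pi

enclosed vertex P0: corner angles sum to (4/3)*pi, defect = 2*pi - (4/3)*pi = (2/3)*pi
the rotation equals the total enclosed defect, so the final angle is initial + defects (mod 2*pi)
final angle = (5/4)*pi + (2/3)*pi = (23/12)*pi (mod 2*pi)
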